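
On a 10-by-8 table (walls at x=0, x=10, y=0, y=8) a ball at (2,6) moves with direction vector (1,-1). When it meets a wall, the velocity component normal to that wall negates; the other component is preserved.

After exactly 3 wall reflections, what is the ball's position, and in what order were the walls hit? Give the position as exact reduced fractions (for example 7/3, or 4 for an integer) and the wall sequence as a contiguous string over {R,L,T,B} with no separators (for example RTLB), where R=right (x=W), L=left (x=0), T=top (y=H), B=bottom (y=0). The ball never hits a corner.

1. t=6 → B at (8,0); v=(1,1)
2. t=2 → R at (10,2); v=(-1,1)
3. t=6 → T at (4,8); v=(-1,-1)

Final position: (4,8)
Wall sequence: BRT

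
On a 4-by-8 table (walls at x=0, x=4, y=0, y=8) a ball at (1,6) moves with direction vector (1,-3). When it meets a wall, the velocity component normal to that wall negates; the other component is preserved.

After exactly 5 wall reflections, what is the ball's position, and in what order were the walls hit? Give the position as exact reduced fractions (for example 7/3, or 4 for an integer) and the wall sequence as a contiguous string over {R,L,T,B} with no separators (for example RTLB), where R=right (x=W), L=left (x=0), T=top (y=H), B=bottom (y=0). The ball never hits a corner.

1. t=2 → B at (3,0); v=(1,3)
2. t=1 → R at (4,3); v=(-1,3)
3. t=5/3 → T at (7/3,8); v=(-1,-3)
4. t=7/3 → L at (0,1); v=(1,-3)
5. t=1/3 → B at (1/3,0); v=(1,3)

Final position: (1/3,0)
Wall sequence: BRTLB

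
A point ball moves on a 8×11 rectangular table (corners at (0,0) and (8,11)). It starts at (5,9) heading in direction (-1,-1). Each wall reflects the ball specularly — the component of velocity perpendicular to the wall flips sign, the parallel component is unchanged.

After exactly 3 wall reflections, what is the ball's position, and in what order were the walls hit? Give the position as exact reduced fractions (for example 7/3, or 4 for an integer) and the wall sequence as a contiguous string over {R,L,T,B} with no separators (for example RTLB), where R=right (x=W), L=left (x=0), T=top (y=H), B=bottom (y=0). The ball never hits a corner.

1. t=5 → L at (0,4); v=(1,-1)
2. t=4 → B at (4,0); v=(1,1)
3. t=4 → R at (8,4); v=(-1,1)

Final position: (8,4)
Wall sequence: LBR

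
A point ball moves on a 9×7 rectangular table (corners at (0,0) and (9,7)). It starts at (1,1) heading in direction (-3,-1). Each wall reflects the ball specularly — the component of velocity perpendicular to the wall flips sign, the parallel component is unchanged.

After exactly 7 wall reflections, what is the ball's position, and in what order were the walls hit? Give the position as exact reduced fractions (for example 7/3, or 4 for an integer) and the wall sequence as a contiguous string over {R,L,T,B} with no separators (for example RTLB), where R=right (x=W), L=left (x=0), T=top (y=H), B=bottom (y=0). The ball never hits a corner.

1. t=1/3 → L at (0,2/3); v=(3,-1)
2. t=2/3 → B at (2,0); v=(3,1)
3. t=7/3 → R at (9,7/3); v=(-3,1)
4. t=3 → L at (0,16/3); v=(3,1)
5. t=5/3 → T at (5,7); v=(3,-1)
6. t=4/3 → R at (9,17/3); v=(-3,-1)
7. t=3 → L at (0,8/3); v=(3,-1)

Final position: (0,8/3)
Wall sequence: LBRLTRL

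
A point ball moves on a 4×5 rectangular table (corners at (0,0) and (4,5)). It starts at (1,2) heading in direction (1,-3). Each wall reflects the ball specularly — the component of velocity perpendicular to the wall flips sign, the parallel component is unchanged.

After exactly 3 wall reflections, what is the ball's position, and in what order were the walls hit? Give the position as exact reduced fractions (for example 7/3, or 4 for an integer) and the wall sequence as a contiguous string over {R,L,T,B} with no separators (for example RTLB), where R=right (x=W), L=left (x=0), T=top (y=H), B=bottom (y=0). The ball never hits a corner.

Final position: (4,3)
Wall sequence: BTR

1. t=2/3 → B at (5/3,0); v=(1,3)
2. t=5/3 → T at (10/3,5); v=(1,-3)
3. t=2/3 → R at (4,3); v=(-1,-3)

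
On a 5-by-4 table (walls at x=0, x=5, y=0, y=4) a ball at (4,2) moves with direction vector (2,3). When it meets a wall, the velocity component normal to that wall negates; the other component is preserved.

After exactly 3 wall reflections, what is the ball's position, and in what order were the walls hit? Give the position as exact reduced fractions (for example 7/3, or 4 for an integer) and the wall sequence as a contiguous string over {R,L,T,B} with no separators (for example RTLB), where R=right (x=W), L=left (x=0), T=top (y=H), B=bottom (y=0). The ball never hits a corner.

1. t=1/2 → R at (5,7/2); v=(-2,3)
2. t=1/6 → T at (14/3,4); v=(-2,-3)
3. t=4/3 → B at (2,0); v=(-2,3)

Final position: (2,0)
Wall sequence: RTB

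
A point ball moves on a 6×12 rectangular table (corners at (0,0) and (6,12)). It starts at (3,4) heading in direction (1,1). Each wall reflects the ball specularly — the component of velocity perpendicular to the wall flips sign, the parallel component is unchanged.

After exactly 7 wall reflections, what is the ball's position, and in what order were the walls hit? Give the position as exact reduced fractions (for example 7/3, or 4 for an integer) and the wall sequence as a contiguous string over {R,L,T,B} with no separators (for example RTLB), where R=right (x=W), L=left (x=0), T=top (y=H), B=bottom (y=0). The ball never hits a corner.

1. t=3 → R at (6,7); v=(-1,1)
2. t=5 → T at (1,12); v=(-1,-1)
3. t=1 → L at (0,11); v=(1,-1)
4. t=6 → R at (6,5); v=(-1,-1)
5. t=5 → B at (1,0); v=(-1,1)
6. t=1 → L at (0,1); v=(1,1)
7. t=6 → R at (6,7); v=(-1,1)

Final position: (6,7)
Wall sequence: RTLRBLR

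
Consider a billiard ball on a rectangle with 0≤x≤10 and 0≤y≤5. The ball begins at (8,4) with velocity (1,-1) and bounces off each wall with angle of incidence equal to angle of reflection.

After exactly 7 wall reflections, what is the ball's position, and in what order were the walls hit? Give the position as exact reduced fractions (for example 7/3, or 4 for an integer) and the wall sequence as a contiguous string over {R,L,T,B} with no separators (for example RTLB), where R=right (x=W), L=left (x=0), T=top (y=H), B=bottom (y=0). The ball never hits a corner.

Final position: (10,2)
Wall sequence: RBTLBTR

1. t=2 → R at (10,2); v=(-1,-1)
2. t=2 → B at (8,0); v=(-1,1)
3. t=5 → T at (3,5); v=(-1,-1)
4. t=3 → L at (0,2); v=(1,-1)
5. t=2 → B at (2,0); v=(1,1)
6. t=5 → T at (7,5); v=(1,-1)
7. t=3 → R at (10,2); v=(-1,-1)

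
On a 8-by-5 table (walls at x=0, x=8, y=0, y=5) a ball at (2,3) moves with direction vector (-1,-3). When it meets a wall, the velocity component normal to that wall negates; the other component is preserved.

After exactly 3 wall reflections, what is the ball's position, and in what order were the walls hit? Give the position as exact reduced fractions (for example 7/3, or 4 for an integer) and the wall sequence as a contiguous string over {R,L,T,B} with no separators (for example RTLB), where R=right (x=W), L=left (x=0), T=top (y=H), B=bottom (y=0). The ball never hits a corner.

Final position: (2/3,5)
Wall sequence: BLT

1. t=1 → B at (1,0); v=(-1,3)
2. t=1 → L at (0,3); v=(1,3)
3. t=2/3 → T at (2/3,5); v=(1,-3)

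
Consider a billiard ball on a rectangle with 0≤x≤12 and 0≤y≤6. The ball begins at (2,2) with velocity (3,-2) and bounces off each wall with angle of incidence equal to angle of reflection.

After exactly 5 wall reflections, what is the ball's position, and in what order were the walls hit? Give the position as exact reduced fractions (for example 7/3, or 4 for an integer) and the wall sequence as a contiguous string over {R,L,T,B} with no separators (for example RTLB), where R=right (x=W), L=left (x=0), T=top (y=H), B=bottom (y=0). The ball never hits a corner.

Final position: (0,2/3)
Wall sequence: BRTBL

1. t=1 → B at (5,0); v=(3,2)
2. t=7/3 → R at (12,14/3); v=(-3,2)
3. t=2/3 → T at (10,6); v=(-3,-2)
4. t=3 → B at (1,0); v=(-3,2)
5. t=1/3 → L at (0,2/3); v=(3,2)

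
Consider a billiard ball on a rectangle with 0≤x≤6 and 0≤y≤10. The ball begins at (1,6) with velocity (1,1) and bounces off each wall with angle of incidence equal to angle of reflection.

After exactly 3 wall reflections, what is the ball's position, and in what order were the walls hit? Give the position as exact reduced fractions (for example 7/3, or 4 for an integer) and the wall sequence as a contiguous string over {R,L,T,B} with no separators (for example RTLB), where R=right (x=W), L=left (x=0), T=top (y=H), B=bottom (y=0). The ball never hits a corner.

Final position: (0,3)
Wall sequence: TRL

1. t=4 → T at (5,10); v=(1,-1)
2. t=1 → R at (6,9); v=(-1,-1)
3. t=6 → L at (0,3); v=(1,-1)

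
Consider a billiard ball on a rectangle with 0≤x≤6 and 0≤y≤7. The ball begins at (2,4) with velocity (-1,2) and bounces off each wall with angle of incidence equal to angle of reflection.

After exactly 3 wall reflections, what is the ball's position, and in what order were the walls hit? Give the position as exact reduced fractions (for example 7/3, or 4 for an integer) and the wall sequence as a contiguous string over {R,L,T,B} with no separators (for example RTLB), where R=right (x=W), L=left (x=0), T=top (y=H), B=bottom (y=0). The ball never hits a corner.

Final position: (3,0)
Wall sequence: TLB

1. t=3/2 → T at (1/2,7); v=(-1,-2)
2. t=1/2 → L at (0,6); v=(1,-2)
3. t=3 → B at (3,0); v=(1,2)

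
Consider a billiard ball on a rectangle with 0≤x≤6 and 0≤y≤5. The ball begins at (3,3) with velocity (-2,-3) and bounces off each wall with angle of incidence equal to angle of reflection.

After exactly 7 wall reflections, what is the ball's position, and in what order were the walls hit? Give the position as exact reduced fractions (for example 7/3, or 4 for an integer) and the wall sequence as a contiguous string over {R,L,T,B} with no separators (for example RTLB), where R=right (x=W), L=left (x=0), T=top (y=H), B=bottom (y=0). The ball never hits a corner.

1. t=1 → B at (1,0); v=(-2,3)
2. t=1/2 → L at (0,3/2); v=(2,3)
3. t=7/6 → T at (7/3,5); v=(2,-3)
4. t=5/3 → B at (17/3,0); v=(2,3)
5. t=1/6 → R at (6,1/2); v=(-2,3)
6. t=3/2 → T at (3,5); v=(-2,-3)
7. t=3/2 → L at (0,1/2); v=(2,-3)

Final position: (0,1/2)
Wall sequence: BLTBRTL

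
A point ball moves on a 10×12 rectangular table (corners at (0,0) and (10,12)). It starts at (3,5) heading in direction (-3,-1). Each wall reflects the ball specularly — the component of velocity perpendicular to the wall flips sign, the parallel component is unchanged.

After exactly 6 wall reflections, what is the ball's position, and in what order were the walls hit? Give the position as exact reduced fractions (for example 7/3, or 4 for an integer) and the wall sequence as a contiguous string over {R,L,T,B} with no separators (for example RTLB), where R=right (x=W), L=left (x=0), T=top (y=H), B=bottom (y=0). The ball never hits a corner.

1. t=1 → L at (0,4); v=(3,-1)
2. t=10/3 → R at (10,2/3); v=(-3,-1)
3. t=2/3 → B at (8,0); v=(-3,1)
4. t=8/3 → L at (0,8/3); v=(3,1)
5. t=10/3 → R at (10,6); v=(-3,1)
6. t=10/3 → L at (0,28/3); v=(3,1)

Final position: (0,28/3)
Wall sequence: LRBLRL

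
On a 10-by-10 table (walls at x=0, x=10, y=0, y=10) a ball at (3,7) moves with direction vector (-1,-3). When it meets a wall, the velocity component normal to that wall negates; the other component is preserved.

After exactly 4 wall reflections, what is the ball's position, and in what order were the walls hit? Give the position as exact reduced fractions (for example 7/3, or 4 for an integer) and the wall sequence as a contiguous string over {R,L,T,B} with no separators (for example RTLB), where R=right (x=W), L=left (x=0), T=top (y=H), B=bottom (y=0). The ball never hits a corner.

Final position: (6,0)
Wall sequence: BLTB

1. t=7/3 → B at (2/3,0); v=(-1,3)
2. t=2/3 → L at (0,2); v=(1,3)
3. t=8/3 → T at (8/3,10); v=(1,-3)
4. t=10/3 → B at (6,0); v=(1,3)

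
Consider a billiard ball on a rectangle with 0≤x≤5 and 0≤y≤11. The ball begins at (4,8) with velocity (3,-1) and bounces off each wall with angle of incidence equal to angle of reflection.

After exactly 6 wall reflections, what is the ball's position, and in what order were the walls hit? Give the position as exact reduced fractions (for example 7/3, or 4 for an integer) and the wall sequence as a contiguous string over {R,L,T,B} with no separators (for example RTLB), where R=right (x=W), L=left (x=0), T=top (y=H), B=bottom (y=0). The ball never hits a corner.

Final position: (2,0)
Wall sequence: RLRLRB

1. t=1/3 → R at (5,23/3); v=(-3,-1)
2. t=5/3 → L at (0,6); v=(3,-1)
3. t=5/3 → R at (5,13/3); v=(-3,-1)
4. t=5/3 → L at (0,8/3); v=(3,-1)
5. t=5/3 → R at (5,1); v=(-3,-1)
6. t=1 → B at (2,0); v=(-3,1)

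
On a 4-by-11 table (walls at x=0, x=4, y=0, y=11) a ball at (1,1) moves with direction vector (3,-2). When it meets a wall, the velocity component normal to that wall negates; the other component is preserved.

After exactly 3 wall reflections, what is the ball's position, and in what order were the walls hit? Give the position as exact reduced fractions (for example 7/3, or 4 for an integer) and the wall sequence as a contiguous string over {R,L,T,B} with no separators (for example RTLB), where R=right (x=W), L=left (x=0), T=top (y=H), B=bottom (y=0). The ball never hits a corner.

1. t=1/2 → B at (5/2,0); v=(3,2)
2. t=1/2 → R at (4,1); v=(-3,2)
3. t=4/3 → L at (0,11/3); v=(3,2)

Final position: (0,11/3)
Wall sequence: BRL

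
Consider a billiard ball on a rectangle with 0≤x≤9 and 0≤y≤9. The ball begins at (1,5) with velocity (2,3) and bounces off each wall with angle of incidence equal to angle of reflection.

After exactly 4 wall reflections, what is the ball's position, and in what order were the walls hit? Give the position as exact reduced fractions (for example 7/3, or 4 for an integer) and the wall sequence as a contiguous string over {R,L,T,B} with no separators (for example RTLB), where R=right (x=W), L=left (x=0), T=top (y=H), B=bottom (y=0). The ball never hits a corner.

1. t=4/3 → T at (11/3,9); v=(2,-3)
2. t=8/3 → R at (9,1); v=(-2,-3)
3. t=1/3 → B at (25/3,0); v=(-2,3)
4. t=3 → T at (7/3,9); v=(-2,-3)

Final position: (7/3,9)
Wall sequence: TRBT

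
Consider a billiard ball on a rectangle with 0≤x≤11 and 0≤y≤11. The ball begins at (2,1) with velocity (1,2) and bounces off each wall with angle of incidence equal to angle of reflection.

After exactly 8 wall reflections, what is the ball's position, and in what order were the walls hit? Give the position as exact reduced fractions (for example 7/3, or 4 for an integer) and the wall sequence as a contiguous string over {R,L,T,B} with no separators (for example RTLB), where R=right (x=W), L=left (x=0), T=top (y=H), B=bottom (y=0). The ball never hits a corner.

Final position: (11,3)
Wall sequence: TRBTLBTR

1. t=5 → T at (7,11); v=(1,-2)
2. t=4 → R at (11,3); v=(-1,-2)
3. t=3/2 → B at (19/2,0); v=(-1,2)
4. t=11/2 → T at (4,11); v=(-1,-2)
5. t=4 → L at (0,3); v=(1,-2)
6. t=3/2 → B at (3/2,0); v=(1,2)
7. t=11/2 → T at (7,11); v=(1,-2)
8. t=4 → R at (11,3); v=(-1,-2)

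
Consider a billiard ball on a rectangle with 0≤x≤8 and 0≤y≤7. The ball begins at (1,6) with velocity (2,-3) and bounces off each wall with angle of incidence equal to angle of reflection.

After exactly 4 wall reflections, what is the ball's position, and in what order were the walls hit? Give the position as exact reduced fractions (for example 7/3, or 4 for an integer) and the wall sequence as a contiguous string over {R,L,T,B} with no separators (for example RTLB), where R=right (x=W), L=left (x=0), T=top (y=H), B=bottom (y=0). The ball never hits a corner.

Final position: (5/3,0)
Wall sequence: BRTB

1. t=2 → B at (5,0); v=(2,3)
2. t=3/2 → R at (8,9/2); v=(-2,3)
3. t=5/6 → T at (19/3,7); v=(-2,-3)
4. t=7/3 → B at (5/3,0); v=(-2,3)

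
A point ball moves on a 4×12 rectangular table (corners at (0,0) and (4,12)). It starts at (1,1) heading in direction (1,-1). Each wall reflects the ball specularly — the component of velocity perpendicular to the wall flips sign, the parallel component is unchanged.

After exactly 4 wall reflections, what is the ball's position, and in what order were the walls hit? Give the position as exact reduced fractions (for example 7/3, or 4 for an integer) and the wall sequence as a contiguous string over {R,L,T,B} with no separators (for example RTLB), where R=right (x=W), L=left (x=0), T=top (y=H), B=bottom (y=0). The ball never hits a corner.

Final position: (4,10)
Wall sequence: BRLR

1. t=1 → B at (2,0); v=(1,1)
2. t=2 → R at (4,2); v=(-1,1)
3. t=4 → L at (0,6); v=(1,1)
4. t=4 → R at (4,10); v=(-1,1)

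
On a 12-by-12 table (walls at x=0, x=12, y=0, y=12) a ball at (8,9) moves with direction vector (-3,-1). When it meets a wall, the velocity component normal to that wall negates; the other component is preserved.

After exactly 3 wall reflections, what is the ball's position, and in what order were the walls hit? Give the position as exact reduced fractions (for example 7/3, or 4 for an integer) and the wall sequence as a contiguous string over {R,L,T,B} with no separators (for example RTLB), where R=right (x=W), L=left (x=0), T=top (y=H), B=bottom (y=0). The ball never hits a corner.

Final position: (5,0)
Wall sequence: LRB

1. t=8/3 → L at (0,19/3); v=(3,-1)
2. t=4 → R at (12,7/3); v=(-3,-1)
3. t=7/3 → B at (5,0); v=(-3,1)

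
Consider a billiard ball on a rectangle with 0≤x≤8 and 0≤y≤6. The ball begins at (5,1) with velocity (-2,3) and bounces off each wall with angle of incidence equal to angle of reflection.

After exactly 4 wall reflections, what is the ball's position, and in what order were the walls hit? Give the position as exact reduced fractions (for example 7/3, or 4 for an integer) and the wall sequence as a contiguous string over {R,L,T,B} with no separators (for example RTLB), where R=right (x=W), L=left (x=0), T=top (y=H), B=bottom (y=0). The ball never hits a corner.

Final position: (19/3,6)
Wall sequence: TLBT

1. t=5/3 → T at (5/3,6); v=(-2,-3)
2. t=5/6 → L at (0,7/2); v=(2,-3)
3. t=7/6 → B at (7/3,0); v=(2,3)
4. t=2 → T at (19/3,6); v=(2,-3)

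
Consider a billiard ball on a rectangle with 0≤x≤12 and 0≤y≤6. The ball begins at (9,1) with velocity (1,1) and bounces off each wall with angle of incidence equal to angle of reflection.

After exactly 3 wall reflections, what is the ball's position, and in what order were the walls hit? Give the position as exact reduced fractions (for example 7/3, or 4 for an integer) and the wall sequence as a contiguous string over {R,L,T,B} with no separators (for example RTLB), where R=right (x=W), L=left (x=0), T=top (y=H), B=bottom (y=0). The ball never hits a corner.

Final position: (4,0)
Wall sequence: RTB

1. t=3 → R at (12,4); v=(-1,1)
2. t=2 → T at (10,6); v=(-1,-1)
3. t=6 → B at (4,0); v=(-1,1)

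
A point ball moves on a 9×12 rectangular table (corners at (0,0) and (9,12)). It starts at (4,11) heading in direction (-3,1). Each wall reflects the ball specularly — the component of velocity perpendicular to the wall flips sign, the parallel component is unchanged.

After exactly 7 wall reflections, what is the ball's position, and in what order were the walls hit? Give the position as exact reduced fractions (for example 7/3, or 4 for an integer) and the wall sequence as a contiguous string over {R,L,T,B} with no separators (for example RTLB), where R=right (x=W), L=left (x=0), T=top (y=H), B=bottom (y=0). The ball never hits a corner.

1. t=1 → T at (1,12); v=(-3,-1)
2. t=1/3 → L at (0,35/3); v=(3,-1)
3. t=3 → R at (9,26/3); v=(-3,-1)
4. t=3 → L at (0,17/3); v=(3,-1)
5. t=3 → R at (9,8/3); v=(-3,-1)
6. t=8/3 → B at (1,0); v=(-3,1)
7. t=1/3 → L at (0,1/3); v=(3,1)

Final position: (0,1/3)
Wall sequence: TLRLRBL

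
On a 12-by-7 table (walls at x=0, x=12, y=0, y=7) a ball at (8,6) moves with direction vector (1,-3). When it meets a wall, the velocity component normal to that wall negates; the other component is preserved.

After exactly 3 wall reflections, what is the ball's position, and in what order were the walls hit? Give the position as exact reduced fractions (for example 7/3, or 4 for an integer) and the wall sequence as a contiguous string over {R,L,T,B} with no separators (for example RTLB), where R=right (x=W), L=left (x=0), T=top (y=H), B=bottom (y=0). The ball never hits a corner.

1. t=2 → B at (10,0); v=(1,3)
2. t=2 → R at (12,6); v=(-1,3)
3. t=1/3 → T at (35/3,7); v=(-1,-3)

Final position: (35/3,7)
Wall sequence: BRT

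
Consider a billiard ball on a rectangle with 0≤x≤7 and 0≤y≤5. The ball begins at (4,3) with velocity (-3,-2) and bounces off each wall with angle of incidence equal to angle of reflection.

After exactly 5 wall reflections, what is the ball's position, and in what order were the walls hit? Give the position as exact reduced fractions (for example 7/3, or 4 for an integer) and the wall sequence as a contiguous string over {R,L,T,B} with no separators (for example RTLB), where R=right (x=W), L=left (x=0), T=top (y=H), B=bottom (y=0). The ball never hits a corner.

1. t=4/3 → L at (0,1/3); v=(3,-2)
2. t=1/6 → B at (1/2,0); v=(3,2)
3. t=13/6 → R at (7,13/3); v=(-3,2)
4. t=1/3 → T at (6,5); v=(-3,-2)
5. t=2 → L at (0,1); v=(3,-2)

Final position: (0,1)
Wall sequence: LBRTL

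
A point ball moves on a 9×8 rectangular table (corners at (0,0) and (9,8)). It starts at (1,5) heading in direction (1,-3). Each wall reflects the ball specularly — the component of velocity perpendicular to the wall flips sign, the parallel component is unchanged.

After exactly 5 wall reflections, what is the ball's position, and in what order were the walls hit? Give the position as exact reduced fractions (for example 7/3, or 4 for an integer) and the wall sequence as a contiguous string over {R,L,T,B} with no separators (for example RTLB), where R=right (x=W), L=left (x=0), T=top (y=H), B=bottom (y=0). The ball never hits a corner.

Final position: (22/3,8)
Wall sequence: BTBRT

1. t=5/3 → B at (8/3,0); v=(1,3)
2. t=8/3 → T at (16/3,8); v=(1,-3)
3. t=8/3 → B at (8,0); v=(1,3)
4. t=1 → R at (9,3); v=(-1,3)
5. t=5/3 → T at (22/3,8); v=(-1,-3)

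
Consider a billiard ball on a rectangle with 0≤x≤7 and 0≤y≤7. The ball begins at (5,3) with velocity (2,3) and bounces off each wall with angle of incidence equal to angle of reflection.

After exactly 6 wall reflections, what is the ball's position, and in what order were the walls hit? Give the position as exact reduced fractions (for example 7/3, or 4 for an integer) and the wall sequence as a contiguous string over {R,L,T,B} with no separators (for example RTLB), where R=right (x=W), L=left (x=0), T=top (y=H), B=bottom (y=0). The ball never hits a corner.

1. t=1 → R at (7,6); v=(-2,3)
2. t=1/3 → T at (19/3,7); v=(-2,-3)
3. t=7/3 → B at (5/3,0); v=(-2,3)
4. t=5/6 → L at (0,5/2); v=(2,3)
5. t=3/2 → T at (3,7); v=(2,-3)
6. t=2 → R at (7,1); v=(-2,-3)

Final position: (7,1)
Wall sequence: RTBLTR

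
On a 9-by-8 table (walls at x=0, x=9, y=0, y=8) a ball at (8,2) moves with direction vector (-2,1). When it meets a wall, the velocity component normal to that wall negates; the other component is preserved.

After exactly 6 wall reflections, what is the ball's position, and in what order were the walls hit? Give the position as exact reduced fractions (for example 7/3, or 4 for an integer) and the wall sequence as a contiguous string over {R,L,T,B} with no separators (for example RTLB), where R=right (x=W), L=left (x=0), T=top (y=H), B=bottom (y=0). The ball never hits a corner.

1. t=4 → L at (0,6); v=(2,1)
2. t=2 → T at (4,8); v=(2,-1)
3. t=5/2 → R at (9,11/2); v=(-2,-1)
4. t=9/2 → L at (0,1); v=(2,-1)
5. t=1 → B at (2,0); v=(2,1)
6. t=7/2 → R at (9,7/2); v=(-2,1)

Final position: (9,7/2)
Wall sequence: LTRLBR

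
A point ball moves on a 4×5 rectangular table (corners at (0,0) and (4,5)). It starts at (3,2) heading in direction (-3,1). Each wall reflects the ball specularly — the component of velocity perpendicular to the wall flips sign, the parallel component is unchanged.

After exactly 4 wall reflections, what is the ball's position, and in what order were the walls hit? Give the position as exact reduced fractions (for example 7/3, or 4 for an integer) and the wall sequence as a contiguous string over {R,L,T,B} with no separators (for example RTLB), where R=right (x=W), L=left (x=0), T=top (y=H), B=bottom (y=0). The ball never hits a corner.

Final position: (0,13/3)
Wall sequence: LRTL

1. t=1 → L at (0,3); v=(3,1)
2. t=4/3 → R at (4,13/3); v=(-3,1)
3. t=2/3 → T at (2,5); v=(-3,-1)
4. t=2/3 → L at (0,13/3); v=(3,-1)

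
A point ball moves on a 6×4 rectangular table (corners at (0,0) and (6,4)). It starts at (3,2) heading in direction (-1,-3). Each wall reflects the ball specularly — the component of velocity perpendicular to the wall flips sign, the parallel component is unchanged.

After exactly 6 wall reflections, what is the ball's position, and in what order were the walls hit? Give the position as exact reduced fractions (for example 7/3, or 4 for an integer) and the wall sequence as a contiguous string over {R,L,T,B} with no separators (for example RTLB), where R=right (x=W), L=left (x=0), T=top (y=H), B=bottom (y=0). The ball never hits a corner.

1. t=2/3 → B at (7/3,0); v=(-1,3)
2. t=4/3 → T at (1,4); v=(-1,-3)
3. t=1 → L at (0,1); v=(1,-3)
4. t=1/3 → B at (1/3,0); v=(1,3)
5. t=4/3 → T at (5/3,4); v=(1,-3)
6. t=4/3 → B at (3,0); v=(1,3)

Final position: (3,0)
Wall sequence: BTLBTB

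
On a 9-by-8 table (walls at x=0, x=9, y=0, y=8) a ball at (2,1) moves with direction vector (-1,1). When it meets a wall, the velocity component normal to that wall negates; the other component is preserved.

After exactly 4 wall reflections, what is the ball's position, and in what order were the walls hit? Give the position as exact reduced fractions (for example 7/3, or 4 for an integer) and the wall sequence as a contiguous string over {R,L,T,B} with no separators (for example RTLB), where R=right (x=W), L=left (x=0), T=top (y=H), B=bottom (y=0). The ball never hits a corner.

Final position: (5,0)
Wall sequence: LTRB

1. t=2 → L at (0,3); v=(1,1)
2. t=5 → T at (5,8); v=(1,-1)
3. t=4 → R at (9,4); v=(-1,-1)
4. t=4 → B at (5,0); v=(-1,1)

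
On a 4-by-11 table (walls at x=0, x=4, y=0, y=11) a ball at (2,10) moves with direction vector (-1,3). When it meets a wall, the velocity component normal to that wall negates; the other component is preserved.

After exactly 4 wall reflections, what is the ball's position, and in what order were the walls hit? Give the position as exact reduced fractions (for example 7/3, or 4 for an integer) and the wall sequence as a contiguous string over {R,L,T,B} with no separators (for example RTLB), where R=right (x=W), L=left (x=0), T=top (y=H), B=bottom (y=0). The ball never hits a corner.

Final position: (4,6)
Wall sequence: TLBR

1. t=1/3 → T at (5/3,11); v=(-1,-3)
2. t=5/3 → L at (0,6); v=(1,-3)
3. t=2 → B at (2,0); v=(1,3)
4. t=2 → R at (4,6); v=(-1,3)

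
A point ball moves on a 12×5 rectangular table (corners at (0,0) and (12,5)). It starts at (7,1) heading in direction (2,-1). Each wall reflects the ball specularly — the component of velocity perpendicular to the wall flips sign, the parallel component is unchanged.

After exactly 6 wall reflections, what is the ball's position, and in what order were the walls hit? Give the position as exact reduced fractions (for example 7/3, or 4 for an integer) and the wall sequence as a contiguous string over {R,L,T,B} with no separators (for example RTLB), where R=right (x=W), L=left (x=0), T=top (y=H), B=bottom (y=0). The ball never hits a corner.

Final position: (12,7/2)
Wall sequence: BRTLBR

1. t=1 → B at (9,0); v=(2,1)
2. t=3/2 → R at (12,3/2); v=(-2,1)
3. t=7/2 → T at (5,5); v=(-2,-1)
4. t=5/2 → L at (0,5/2); v=(2,-1)
5. t=5/2 → B at (5,0); v=(2,1)
6. t=7/2 → R at (12,7/2); v=(-2,1)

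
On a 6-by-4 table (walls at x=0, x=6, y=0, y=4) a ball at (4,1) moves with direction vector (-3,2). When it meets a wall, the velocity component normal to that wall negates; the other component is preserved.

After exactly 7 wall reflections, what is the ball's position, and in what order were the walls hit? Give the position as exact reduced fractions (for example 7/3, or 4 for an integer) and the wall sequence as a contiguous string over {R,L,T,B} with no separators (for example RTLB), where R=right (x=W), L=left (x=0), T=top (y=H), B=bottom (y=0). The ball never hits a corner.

Final position: (6,1/3)
Wall sequence: LTRBLTR

1. t=4/3 → L at (0,11/3); v=(3,2)
2. t=1/6 → T at (1/2,4); v=(3,-2)
3. t=11/6 → R at (6,1/3); v=(-3,-2)
4. t=1/6 → B at (11/2,0); v=(-3,2)
5. t=11/6 → L at (0,11/3); v=(3,2)
6. t=1/6 → T at (1/2,4); v=(3,-2)
7. t=11/6 → R at (6,1/3); v=(-3,-2)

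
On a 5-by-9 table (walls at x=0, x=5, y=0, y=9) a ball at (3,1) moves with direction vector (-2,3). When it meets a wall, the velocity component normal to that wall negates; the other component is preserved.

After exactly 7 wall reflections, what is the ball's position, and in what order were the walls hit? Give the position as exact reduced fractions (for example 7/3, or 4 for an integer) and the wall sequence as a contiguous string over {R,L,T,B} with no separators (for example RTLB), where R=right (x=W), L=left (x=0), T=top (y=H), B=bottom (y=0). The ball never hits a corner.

1. t=3/2 → L at (0,11/2); v=(2,3)
2. t=7/6 → T at (7/3,9); v=(2,-3)
3. t=4/3 → R at (5,5); v=(-2,-3)
4. t=5/3 → B at (5/3,0); v=(-2,3)
5. t=5/6 → L at (0,5/2); v=(2,3)
6. t=13/6 → T at (13/3,9); v=(2,-3)
7. t=1/3 → R at (5,8); v=(-2,-3)

Final position: (5,8)
Wall sequence: LTRBLTR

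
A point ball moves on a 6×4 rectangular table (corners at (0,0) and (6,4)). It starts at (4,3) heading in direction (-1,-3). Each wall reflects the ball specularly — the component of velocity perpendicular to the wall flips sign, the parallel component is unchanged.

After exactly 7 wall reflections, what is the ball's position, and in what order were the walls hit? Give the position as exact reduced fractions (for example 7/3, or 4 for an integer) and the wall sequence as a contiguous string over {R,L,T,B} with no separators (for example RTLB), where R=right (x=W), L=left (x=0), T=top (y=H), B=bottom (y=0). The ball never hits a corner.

Final position: (11/3,4)
Wall sequence: BTBLTBT

1. t=1 → B at (3,0); v=(-1,3)
2. t=4/3 → T at (5/3,4); v=(-1,-3)
3. t=4/3 → B at (1/3,0); v=(-1,3)
4. t=1/3 → L at (0,1); v=(1,3)
5. t=1 → T at (1,4); v=(1,-3)
6. t=4/3 → B at (7/3,0); v=(1,3)
7. t=4/3 → T at (11/3,4); v=(1,-3)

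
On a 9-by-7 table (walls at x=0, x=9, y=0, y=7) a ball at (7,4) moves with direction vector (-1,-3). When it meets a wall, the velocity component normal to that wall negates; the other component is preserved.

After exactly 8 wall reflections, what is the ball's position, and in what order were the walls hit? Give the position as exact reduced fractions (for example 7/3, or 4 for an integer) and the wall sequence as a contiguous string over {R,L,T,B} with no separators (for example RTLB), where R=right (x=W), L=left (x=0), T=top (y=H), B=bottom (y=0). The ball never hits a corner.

1. t=4/3 → B at (17/3,0); v=(-1,3)
2. t=7/3 → T at (10/3,7); v=(-1,-3)
3. t=7/3 → B at (1,0); v=(-1,3)
4. t=1 → L at (0,3); v=(1,3)
5. t=4/3 → T at (4/3,7); v=(1,-3)
6. t=7/3 → B at (11/3,0); v=(1,3)
7. t=7/3 → T at (6,7); v=(1,-3)
8. t=7/3 → B at (25/3,0); v=(1,3)

Final position: (25/3,0)
Wall sequence: BTBLTBTB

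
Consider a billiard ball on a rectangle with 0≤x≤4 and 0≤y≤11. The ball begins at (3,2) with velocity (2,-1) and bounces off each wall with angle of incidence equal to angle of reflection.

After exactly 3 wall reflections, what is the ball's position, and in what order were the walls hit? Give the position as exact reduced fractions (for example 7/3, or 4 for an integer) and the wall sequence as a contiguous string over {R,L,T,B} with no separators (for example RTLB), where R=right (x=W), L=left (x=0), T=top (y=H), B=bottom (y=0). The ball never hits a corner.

Final position: (0,1/2)
Wall sequence: RBL

1. t=1/2 → R at (4,3/2); v=(-2,-1)
2. t=3/2 → B at (1,0); v=(-2,1)
3. t=1/2 → L at (0,1/2); v=(2,1)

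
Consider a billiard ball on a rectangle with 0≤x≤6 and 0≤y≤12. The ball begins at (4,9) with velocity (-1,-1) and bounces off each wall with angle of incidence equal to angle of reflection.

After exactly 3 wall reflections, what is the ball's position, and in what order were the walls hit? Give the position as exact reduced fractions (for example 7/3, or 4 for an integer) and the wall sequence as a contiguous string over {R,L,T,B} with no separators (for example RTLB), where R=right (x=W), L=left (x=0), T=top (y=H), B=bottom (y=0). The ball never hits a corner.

1. t=4 → L at (0,5); v=(1,-1)
2. t=5 → B at (5,0); v=(1,1)
3. t=1 → R at (6,1); v=(-1,1)

Final position: (6,1)
Wall sequence: LBR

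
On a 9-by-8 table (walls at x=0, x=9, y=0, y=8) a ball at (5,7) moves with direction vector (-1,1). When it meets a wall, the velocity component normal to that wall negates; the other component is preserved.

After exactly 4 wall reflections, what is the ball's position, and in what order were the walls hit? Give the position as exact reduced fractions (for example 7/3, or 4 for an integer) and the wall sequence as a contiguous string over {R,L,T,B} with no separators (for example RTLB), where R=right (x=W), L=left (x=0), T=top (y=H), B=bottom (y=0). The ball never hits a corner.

1. t=1 → T at (4,8); v=(-1,-1)
2. t=4 → L at (0,4); v=(1,-1)
3. t=4 → B at (4,0); v=(1,1)
4. t=5 → R at (9,5); v=(-1,1)

Final position: (9,5)
Wall sequence: TLBR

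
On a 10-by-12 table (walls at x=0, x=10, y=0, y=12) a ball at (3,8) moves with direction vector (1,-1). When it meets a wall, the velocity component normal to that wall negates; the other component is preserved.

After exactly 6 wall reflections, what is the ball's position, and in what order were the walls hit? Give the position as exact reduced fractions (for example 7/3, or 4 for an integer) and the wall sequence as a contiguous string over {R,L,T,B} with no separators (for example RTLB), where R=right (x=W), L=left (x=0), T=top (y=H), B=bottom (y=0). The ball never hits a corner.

1. t=7 → R at (10,1); v=(-1,-1)
2. t=1 → B at (9,0); v=(-1,1)
3. t=9 → L at (0,9); v=(1,1)
4. t=3 → T at (3,12); v=(1,-1)
5. t=7 → R at (10,5); v=(-1,-1)
6. t=5 → B at (5,0); v=(-1,1)

Final position: (5,0)
Wall sequence: RBLTRB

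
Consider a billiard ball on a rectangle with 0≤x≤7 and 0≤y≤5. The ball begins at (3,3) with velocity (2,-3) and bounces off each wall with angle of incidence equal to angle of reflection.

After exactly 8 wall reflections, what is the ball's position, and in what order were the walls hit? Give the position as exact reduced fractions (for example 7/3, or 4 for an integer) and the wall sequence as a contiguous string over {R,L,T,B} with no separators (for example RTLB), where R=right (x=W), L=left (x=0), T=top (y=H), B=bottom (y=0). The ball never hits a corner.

1. t=1 → B at (5,0); v=(2,3)
2. t=1 → R at (7,3); v=(-2,3)
3. t=2/3 → T at (17/3,5); v=(-2,-3)
4. t=5/3 → B at (7/3,0); v=(-2,3)
5. t=7/6 → L at (0,7/2); v=(2,3)
6. t=1/2 → T at (1,5); v=(2,-3)
7. t=5/3 → B at (13/3,0); v=(2,3)
8. t=4/3 → R at (7,4); v=(-2,3)

Final position: (7,4)
Wall sequence: BRTBLTBR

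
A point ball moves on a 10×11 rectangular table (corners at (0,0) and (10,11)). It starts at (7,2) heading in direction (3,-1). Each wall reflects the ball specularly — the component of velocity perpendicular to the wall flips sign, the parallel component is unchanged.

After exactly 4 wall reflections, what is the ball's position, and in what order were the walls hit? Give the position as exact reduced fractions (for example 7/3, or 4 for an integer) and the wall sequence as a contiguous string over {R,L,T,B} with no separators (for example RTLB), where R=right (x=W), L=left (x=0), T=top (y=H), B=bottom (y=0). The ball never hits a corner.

1. t=1 → R at (10,1); v=(-3,-1)
2. t=1 → B at (7,0); v=(-3,1)
3. t=7/3 → L at (0,7/3); v=(3,1)
4. t=10/3 → R at (10,17/3); v=(-3,1)

Final position: (10,17/3)
Wall sequence: RBLR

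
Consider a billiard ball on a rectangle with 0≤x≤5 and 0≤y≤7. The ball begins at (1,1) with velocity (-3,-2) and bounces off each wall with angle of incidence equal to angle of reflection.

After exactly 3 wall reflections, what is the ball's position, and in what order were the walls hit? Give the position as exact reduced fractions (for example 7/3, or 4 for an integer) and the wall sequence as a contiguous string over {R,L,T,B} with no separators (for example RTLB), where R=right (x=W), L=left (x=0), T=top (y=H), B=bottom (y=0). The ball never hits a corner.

1. t=1/3 → L at (0,1/3); v=(3,-2)
2. t=1/6 → B at (1/2,0); v=(3,2)
3. t=3/2 → R at (5,3); v=(-3,2)

Final position: (5,3)
Wall sequence: LBR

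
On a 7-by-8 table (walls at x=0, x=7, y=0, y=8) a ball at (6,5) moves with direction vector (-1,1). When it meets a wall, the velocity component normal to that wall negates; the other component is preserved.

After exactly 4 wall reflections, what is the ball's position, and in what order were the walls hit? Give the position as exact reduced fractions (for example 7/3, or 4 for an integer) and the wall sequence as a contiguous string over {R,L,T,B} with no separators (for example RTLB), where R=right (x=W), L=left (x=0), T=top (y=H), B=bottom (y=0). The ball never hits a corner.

1. t=3 → T at (3,8); v=(-1,-1)
2. t=3 → L at (0,5); v=(1,-1)
3. t=5 → B at (5,0); v=(1,1)
4. t=2 → R at (7,2); v=(-1,1)

Final position: (7,2)
Wall sequence: TLBR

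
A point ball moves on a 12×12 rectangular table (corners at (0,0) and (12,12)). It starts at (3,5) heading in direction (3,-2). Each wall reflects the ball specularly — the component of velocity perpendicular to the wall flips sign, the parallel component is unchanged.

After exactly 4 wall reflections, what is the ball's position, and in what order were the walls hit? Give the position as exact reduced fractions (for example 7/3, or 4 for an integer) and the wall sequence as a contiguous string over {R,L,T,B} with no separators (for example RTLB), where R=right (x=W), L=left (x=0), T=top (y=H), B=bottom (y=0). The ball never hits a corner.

Final position: (9/2,12)
Wall sequence: BRLT

1. t=5/2 → B at (21/2,0); v=(3,2)
2. t=1/2 → R at (12,1); v=(-3,2)
3. t=4 → L at (0,9); v=(3,2)
4. t=3/2 → T at (9/2,12); v=(3,-2)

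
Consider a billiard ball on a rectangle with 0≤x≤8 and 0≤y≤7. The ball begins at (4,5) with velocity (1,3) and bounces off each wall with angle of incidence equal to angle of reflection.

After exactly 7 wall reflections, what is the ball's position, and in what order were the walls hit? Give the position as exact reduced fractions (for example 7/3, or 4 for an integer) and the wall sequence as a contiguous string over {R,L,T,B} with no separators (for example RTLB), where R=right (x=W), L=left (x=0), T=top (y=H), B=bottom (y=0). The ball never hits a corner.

Final position: (0,1)
Wall sequence: TBRTBTL

1. t=2/3 → T at (14/3,7); v=(1,-3)
2. t=7/3 → B at (7,0); v=(1,3)
3. t=1 → R at (8,3); v=(-1,3)
4. t=4/3 → T at (20/3,7); v=(-1,-3)
5. t=7/3 → B at (13/3,0); v=(-1,3)
6. t=7/3 → T at (2,7); v=(-1,-3)
7. t=2 → L at (0,1); v=(1,-3)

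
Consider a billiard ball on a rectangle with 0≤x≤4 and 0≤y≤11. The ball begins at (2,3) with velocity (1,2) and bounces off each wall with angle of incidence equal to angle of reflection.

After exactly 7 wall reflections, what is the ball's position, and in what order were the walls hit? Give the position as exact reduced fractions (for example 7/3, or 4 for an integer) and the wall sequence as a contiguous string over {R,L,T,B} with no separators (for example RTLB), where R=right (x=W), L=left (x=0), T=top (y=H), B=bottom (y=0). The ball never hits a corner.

Final position: (1,11)
Wall sequence: RTLBRLT

1. t=2 → R at (4,7); v=(-1,2)
2. t=2 → T at (2,11); v=(-1,-2)
3. t=2 → L at (0,7); v=(1,-2)
4. t=7/2 → B at (7/2,0); v=(1,2)
5. t=1/2 → R at (4,1); v=(-1,2)
6. t=4 → L at (0,9); v=(1,2)
7. t=1 → T at (1,11); v=(1,-2)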